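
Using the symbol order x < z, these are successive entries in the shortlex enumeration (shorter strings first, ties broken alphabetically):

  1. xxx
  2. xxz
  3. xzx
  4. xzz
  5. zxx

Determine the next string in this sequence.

zxz

The successor of zxx increments the rightmost position that isn't already z and resets every position after it to x.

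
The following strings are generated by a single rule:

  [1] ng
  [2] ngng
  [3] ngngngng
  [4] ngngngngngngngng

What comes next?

ngngngngngngngngngngngngngngngng

Each string is two copies of the previous one concatenated.
One more doubling of ngngngngngngngng gives the answer.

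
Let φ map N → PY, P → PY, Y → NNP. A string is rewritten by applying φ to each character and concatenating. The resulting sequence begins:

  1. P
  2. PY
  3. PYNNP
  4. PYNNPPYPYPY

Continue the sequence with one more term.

PYNNPPYPYPYPYNNPPYNNPPYNNP

Rewriting each symbol of PYNNPPYPYPY: P→PY, Y→NNP, N→PY, N→PY, P→PY, P→PY, Y→NNP, P→PY, Y→NNP, P→PY, Y→NNP, which concatenates to PY NNP PY PY PY PY NNP PY NNP PY NNP.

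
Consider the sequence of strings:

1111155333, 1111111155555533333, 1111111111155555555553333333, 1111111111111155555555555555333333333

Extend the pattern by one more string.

Term n consists of 3n+2 1's, followed by 4n-2 5's, followed by 2n+1 3's (n = 1, 2, …).
For the next term, n = 5, so the run lengths are 17, 18, 11.

1111111111111111155555555555555555533333333333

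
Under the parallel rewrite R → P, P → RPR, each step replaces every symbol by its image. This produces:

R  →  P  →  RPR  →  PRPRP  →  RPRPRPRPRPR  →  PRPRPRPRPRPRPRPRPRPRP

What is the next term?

Rewriting the 21 symbols of PRPRPRPRPRPRPRPRPRPRP one by one yields RPR P RPR P RPR P RPR P RPR P RPR P RPR P RPR P RPR P RPR P RPR; concatenated:

RPRPRPRPRPRPRPRPRPRPRPRPRPRPRPRPRPRPRPRPRPR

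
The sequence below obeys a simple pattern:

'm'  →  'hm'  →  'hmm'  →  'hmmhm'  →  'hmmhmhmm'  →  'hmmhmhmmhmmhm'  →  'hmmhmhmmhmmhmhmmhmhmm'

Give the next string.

hmmhmhmmhmmhmhmmhmhmmhmmhmhmmhmmhm

Each term (from the third on) is the previous term followed by the one before it: term 3 = hm·m = hmm.
So term 8 is hmmhmhmmhmmhmhmmhmhmm·hmmhmhmmhmmhm.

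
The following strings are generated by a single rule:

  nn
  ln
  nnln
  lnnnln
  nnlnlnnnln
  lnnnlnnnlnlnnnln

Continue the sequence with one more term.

nnlnlnnnlnlnnnlnnnlnlnnnln

This is a Fibonacci-style word recurrence s(k) = s(k−2)·s(k−1): e.g. nn·ln = nnln.
The next term joins nnlnlnnnln and lnnnlnnnlnlnnnln.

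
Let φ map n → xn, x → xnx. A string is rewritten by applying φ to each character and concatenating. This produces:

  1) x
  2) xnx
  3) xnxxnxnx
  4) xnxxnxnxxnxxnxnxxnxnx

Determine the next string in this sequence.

xnxxnxnxxnxxnxnxxnxnxxnxxnxnxxnxxnxnxxnxnxxnxxnxnxxnxnx

Replace each of the 21 characters of xnxxnxnxxnxxnxnxxnxnx in place — xnx xn xnx xnx xn xnx xn xnx xnx xn xnx xnx xn xnx xn xnx xnx xn xnx xn xnx — and concatenate.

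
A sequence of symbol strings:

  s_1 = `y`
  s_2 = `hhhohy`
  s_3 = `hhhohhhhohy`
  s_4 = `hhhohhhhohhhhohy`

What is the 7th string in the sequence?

hhhohhhhohhhhohhhhohhhhohhhhohy

Every step adds hhhoh at the front: s(k+1) = hhhoh·s(k).
From hhhohhhhohhhhohy, 3 further steps: hhhohhhhohhhhohy → hhhohhhhohhhhohhhhohy → hhhohhhhohhhhohhhhohhhhohy → (answer).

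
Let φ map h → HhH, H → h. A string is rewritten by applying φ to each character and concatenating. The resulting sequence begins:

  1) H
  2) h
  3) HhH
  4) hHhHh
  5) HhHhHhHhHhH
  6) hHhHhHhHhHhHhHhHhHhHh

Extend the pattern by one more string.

φ(hHhHhHhHhHhHhHhHhHhHh) expands symbol-by-symbol to HhH h HhH h HhH h HhH h HhH h HhH h HhH h HhH h HhH h HhH h HhH; joining the 21 pieces gives the next term.

HhHhHhHhHhHhHhHhHhHhHhHhHhHhHhHhHhHhHhHhHhH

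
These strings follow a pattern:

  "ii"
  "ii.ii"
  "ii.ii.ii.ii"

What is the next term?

ii.ii.ii.ii.ii.ii.ii.ii

Every step duplicates the string with '.' between the halves.
One more doubling of ii.ii.ii.ii gives the answer.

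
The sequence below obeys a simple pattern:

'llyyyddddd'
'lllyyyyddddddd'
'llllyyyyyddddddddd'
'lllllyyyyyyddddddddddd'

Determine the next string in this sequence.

Each string has the form l^{n-1} y^{n} d^{2n-1}, where the shown terms are n = 3, 4, 5, 6.
At n = 7 the blocks have lengths 6, 7, 13.

llllllyyyyyyyddddddddddddd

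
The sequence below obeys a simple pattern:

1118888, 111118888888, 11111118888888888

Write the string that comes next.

Reading off run lengths: 1 runs 3, 5, 7; 8 runs 4, 7, 10 — each is linear in n (n = 1, 2, …).
Setting n = 4 gives 9, 13 characters in each block.

1111111118888888888888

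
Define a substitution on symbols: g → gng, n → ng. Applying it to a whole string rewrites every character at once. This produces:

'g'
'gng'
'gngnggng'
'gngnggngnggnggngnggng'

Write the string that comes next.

gngnggngnggnggngnggngnggnggngnggnggngnggngnggnggngnggng

φ(gngnggngnggnggngnggng) expands symbol-by-symbol to gng ng gng ng gng gng ng gng ng gng gng ng gng gng ng gng ng gng gng ng gng; joining the 21 pieces gives the next term.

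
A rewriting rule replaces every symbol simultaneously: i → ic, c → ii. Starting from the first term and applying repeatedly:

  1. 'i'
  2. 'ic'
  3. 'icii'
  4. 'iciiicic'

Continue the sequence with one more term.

Expanding iciiicic: i→ic, c→ii, i→ic, i→ic, i→ic, c→ii, i→ic, c→ii. Concatenated: ic ii ic ic ic ii ic ii.

iciiiciciciiicii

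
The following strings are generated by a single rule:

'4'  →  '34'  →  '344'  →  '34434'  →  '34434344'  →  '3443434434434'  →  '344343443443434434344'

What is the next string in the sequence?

Each term (from the third on) is the previous term followed by the one before it: term 3 = 34·4 = 344.
So term 8 is 344343443443434434344·3443434434434.

3443434434434344343443443434434434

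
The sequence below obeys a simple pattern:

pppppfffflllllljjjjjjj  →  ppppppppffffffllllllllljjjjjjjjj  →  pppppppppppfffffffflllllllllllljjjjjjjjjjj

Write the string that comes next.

Reading off run lengths: p runs 5, 8, 11; f runs 4, 6, 8; l runs 6, 9, 12; j runs 7, 9, 11 — each is linear in n, where the shown terms are n = 2, 3, 4.
For the next term, n = 5, so the run lengths are 14, 10, 15, 13.

ppppppppppppppffffffffffllllllllllllllljjjjjjjjjjjjj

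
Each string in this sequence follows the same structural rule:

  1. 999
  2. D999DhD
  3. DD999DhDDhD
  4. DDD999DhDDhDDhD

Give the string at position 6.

DDDDD999DhDDhDDhDDhDDhD

Each term wraps the previous one in D on the left and DhD on the right.
From DDD999DhDDhDDhD, 2 further steps: DDD999DhDDhDDhD → DDDD999DhDDhDDhDDhD → (answer).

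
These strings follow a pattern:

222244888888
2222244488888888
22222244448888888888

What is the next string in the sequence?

Each string has the form 2^{n+1} 4^{n-1} 8^{2n}, where the shown terms are n = 3, 4, 5.
Setting n = 6 gives 7, 5, 12 characters in each block.

222222244444888888888888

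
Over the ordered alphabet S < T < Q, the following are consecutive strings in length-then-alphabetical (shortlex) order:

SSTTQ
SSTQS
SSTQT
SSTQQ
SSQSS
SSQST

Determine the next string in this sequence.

SSQSQ

The successor of SSQST increments the rightmost position that isn't already Q and resets every position after it to S.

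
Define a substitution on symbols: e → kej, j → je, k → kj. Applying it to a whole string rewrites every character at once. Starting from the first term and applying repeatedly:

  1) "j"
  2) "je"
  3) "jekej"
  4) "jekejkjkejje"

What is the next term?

jekejkjkejjekjjekjkejjejekej

Rewriting each symbol of jekejkjkejje: j→je, e→kej, k→kj, e→kej, j→je, k→kj, j→je, k→kj, e→kej, j→je, j→je, e→kej, which concatenates to je kej kj kej je kj je kj kej je je kej.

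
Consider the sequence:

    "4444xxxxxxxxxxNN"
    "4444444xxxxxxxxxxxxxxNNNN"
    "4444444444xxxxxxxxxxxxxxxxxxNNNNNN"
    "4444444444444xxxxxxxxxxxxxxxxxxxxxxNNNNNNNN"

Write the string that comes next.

Term n consists of 3n-2 4's, followed by 4n+2 x's, followed by 2n-2 N's, where the shown terms are n = 2, 3, 4, 5.
Setting n = 6 gives 16, 26, 10 characters in each block.

4444444444444444xxxxxxxxxxxxxxxxxxxxxxxxxxNNNNNNNNNN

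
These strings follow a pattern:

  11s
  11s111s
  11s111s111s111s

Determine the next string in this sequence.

Every step duplicates the string with '1' between the halves.
One more doubling of 11s111s111s111s gives the answer.

11s111s111s111s111s111s111s111s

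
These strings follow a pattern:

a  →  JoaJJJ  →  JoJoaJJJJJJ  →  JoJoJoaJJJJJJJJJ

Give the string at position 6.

s(k+1) = Jo·s(k)·JJJ, so each term gains Jo as a prefix and JJJ as a suffix.
From JoJoJoaJJJJJJJJJ, 2 further steps: JoJoJoaJJJJJJJJJ → JoJoJoJoaJJJJJJJJJJJJ → (answer).

JoJoJoJoJoaJJJJJJJJJJJJJJJ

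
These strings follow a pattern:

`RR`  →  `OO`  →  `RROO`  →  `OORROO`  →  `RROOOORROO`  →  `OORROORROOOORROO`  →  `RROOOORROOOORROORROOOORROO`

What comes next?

OORROORROOOORROORROOOORROOOORROORROOOORROO

From term 3 onward, concatenate the second-to-last term with the last: RR·OO = RROO, OO·RROO = OORROO, …
So term 8 is OORROORROOOORROO·RROOOORROOOORROORROOOORROO.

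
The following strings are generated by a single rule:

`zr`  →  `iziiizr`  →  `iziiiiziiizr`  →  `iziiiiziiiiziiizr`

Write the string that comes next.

The strings grow by a fixed prefix iziii each time.
So the next term is iziii·iziiiiziiiiziiizr.

iziiiiziiiiziiiiziiizr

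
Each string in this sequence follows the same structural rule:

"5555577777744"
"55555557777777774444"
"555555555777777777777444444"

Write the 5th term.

Each string has the form 5^{2n+1} 7^{3n} 4^{2n-2}, where the shown terms are n = 2, 3, 4.
At n = 6 the blocks have lengths 13, 18, 10.

55555555555557777777777777777774444444444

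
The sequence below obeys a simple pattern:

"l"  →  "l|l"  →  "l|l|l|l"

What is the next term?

l|l|l|l|l|l|l|l

Each string is two copies of the previous one joined by '|'.
One more doubling of l|l|l|l gives the answer.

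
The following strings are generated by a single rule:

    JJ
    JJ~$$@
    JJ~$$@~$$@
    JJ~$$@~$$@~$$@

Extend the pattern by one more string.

The strings grow by a fixed suffix ~$$@ each time.
Applying this once more to JJ~$$@~$$@~$$@:

JJ~$$@~$$@~$$@~$$@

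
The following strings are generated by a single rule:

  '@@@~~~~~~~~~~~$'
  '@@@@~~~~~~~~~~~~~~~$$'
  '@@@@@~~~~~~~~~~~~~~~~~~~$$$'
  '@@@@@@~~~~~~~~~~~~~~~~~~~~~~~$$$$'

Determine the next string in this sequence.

@@@@@@@~~~~~~~~~~~~~~~~~~~~~~~~~~~$$$$$

The n-th term is n+1 @'s then 4n+3 ~'s then n-1 $'s, where the shown terms are n = 2, 3, 4, 5.
Setting n = 6 gives 7, 27, 5 characters in each block.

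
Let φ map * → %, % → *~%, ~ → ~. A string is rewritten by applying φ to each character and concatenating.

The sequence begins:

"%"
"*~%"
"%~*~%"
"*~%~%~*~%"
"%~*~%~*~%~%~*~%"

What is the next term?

Replace each of the 15 characters of %~*~%~*~%~%~*~% in place — *~% ~ % ~ *~% ~ % ~ *~% ~ *~% ~ % ~ *~% — and concatenate.

*~%~%~*~%~%~*~%~*~%~%~*~%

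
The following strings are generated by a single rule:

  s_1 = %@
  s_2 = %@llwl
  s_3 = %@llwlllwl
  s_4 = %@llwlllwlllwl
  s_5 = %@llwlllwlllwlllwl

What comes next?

Every step adds llwl to the end: s(k+1) = s(k)·llwl.
So the next term is %@llwlllwlllwlllwl·llwl.

%@llwlllwlllwlllwlllwl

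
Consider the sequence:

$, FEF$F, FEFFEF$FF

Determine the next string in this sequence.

Each term wraps the previous one in FEF on the left and F on the right.
So the next term is FEF·FEFFEF$FF·F.

FEFFEFFEF$FFF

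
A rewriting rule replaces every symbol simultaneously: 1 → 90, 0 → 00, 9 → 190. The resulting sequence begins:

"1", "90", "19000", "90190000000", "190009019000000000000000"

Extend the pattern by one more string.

Rewriting the 24 symbols of 190009019000000000000000 one by one yields 90 190 00 00 00 190 00 90 190 00 00 00 00 00 00 00 00 00 00 00 00 00 00 00; concatenated:

901900000001900090190000000000000000000000000000000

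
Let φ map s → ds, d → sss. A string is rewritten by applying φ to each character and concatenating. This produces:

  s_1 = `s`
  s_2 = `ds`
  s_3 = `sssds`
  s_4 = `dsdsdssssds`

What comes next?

sssdssssdssssdsdsdsdssssds

Expanding dsdsdssssds: d→sss, s→ds, d→sss, s→ds, d→sss, s→ds, s→ds, s→ds, s→ds, d→sss, s→ds. Concatenated: sss ds sss ds sss ds ds ds ds sss ds.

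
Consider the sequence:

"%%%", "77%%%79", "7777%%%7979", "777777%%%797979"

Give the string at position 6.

Each term wraps the previous one in 77 on the left and 79 on the right.
From 777777%%%797979, 2 further steps: 777777%%%797979 → 77777777%%%79797979 → (answer).

7777777777%%%7979797979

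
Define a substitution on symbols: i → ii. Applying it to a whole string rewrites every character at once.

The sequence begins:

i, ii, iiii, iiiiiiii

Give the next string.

iiiiiiiiiiiiiiii

Expanding iiiiiiii: i→ii, i→ii, i→ii, i→ii, i→ii, i→ii, i→ii, i→ii. Concatenated: ii ii ii ii ii ii ii ii.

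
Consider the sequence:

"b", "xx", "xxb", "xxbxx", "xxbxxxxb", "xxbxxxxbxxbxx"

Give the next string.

Each term (from the third on) is the previous term followed by the one before it: term 3 = xx·b = xxb.
Continuing: xxbxxxxbxxbxx · xxbxxxxb gives term 7.

xxbxxxxbxxbxxxxbxxxxb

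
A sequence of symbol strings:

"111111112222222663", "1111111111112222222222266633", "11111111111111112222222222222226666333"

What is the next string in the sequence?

111111111111111111112222222222222222222666663333

Reading off run lengths: 1 runs 8, 12, 16; 2 runs 7, 11, 15; 6 runs 2, 3, 4; 3 runs 1, 2, 3 — each is linear in n, where the shown terms are n = 2, 3, 4.
For the next term, n = 5, so the run lengths are 20, 19, 5, 4.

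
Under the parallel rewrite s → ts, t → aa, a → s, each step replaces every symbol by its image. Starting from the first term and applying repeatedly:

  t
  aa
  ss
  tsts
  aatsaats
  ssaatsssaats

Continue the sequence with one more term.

tstsssaatststsssaats

Expanding ssaatsssaats: s→ts, s→ts, a→s, a→s, t→aa, s→ts, s→ts, s→ts, a→s, a→s, t→aa, s→ts. Concatenated: ts ts s s aa ts ts ts s s aa ts.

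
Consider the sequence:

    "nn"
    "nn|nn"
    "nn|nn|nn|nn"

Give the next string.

nn|nn|nn|nn|nn|nn|nn|nn

s(k+1) = s(k)·|·s(k) — each term doubles the last with '|' between the halves.
So the next term is two copies of nn|nn|nn|nn with '|' between the halves.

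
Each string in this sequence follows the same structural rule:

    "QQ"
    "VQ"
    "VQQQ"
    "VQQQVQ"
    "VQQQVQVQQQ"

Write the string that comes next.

VQQQVQVQQQVQQQVQ

Each term (from the third on) is the previous term followed by the one before it: term 3 = VQ·QQ = VQQQ.
Continuing: VQQQVQVQQQ · VQQQVQ gives term 6.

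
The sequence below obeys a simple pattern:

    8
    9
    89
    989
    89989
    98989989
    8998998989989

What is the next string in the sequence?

From term 3 onward, concatenate the second-to-last term with the last: 8·9 = 89, 9·89 = 989, …
So term 8 is 98989989·8998998989989.

989899898998998989989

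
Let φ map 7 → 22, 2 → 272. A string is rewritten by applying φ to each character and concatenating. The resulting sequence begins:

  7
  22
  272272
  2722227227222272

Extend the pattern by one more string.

Applying the rule to each of the 16 symbols of 2722227227222272 gives the pieces 272 22 272 272 272 272 22 272 272 22 272 272 272 272 22 272, which concatenate to the answer.

27222272272272272222722722227227227227222272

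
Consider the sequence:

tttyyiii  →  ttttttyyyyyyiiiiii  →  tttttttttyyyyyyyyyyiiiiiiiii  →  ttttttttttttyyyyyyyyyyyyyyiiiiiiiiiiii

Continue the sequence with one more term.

tttttttttttttttyyyyyyyyyyyyyyyyyyiiiiiiiiiiiiiii

Term n consists of 3n t's, followed by 4n-2 y's, followed by 3n i's (n = 1, 2, …).
For the next term, n = 5, so the run lengths are 15, 18, 15.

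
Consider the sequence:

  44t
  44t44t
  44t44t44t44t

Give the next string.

Each string is two copies of the previous one concatenated.
Doubling 44t44t44t44t:

44t44t44t44t44t44t44t44t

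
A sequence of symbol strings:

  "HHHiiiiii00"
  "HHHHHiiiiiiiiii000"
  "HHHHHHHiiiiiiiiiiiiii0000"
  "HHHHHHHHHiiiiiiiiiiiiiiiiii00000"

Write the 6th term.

HHHHHHHHHHHHHiiiiiiiiiiiiiiiiiiiiiiiiii0000000

The n-th term is 2n+1 H's then 4n+2 i's then n+1 0's (n = 1, 2, …).
At n = 6 the blocks have lengths 13, 26, 7.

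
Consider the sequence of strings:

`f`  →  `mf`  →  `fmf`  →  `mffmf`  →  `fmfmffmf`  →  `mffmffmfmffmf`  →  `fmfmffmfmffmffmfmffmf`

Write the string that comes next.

This is a Fibonacci-style word recurrence s(k) = s(k−2)·s(k−1): e.g. f·mf = fmf.
The next term joins mffmffmfmffmf and fmfmffmfmffmffmfmffmf.

mffmffmfmffmffmfmffmfmffmffmfmffmf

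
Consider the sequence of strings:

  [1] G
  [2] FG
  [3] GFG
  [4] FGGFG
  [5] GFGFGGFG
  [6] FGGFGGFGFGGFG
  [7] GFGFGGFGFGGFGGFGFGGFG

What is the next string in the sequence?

This is a Fibonacci-style word recurrence s(k) = s(k−2)·s(k−1): e.g. G·FG = GFG.
So term 8 is FGGFGGFGFGGFG·GFGFGGFGFGGFGGFGFGGFG.

FGGFGGFGFGGFGGFGFGGFGFGGFGGFGFGGFG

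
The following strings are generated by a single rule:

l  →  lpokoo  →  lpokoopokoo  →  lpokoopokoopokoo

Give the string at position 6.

The strings grow by a fixed suffix pokoo each time.
From lpokoopokoopokoo, 2 further steps: lpokoopokoopokoo → lpokoopokoopokoopokoo → (answer).

lpokoopokoopokoopokoopokoo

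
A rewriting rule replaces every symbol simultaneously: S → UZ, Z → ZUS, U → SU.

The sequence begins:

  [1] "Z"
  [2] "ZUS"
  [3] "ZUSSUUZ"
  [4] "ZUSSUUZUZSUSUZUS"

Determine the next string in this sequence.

Replace each of the 16 characters of ZUSSUUZUZSUSUZUS in place — ZUS SU UZ UZ SU SU ZUS SU ZUS UZ SU UZ SU ZUS SU UZ — and concatenate.

ZUSSUUZUZSUSUZUSSUZUSUZSUUZSUZUSSUUZ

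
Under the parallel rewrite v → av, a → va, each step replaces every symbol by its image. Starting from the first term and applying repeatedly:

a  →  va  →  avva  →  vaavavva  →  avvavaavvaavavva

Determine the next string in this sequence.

Rewriting the 16 symbols of avvavaavvaavavva one by one yields va av av va av va va av av va va av va av av va; concatenated:

vaavavvaavvavaavavvavaavvaavavva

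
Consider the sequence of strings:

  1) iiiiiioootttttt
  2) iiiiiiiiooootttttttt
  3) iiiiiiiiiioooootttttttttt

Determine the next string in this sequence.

Reading off run lengths: i runs 6, 8, 10; o runs 3, 4, 5; t runs 6, 8, 10 — each is linear in n, where the shown terms are n = 3, 4, 5.
At n = 6 the blocks have lengths 12, 6, 12.

iiiiiiiiiiiiooooootttttttttttt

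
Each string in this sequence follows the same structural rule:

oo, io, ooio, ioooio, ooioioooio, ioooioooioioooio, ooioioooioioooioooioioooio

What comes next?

This is a Fibonacci-style word recurrence s(k) = s(k−2)·s(k−1): e.g. oo·io = ooio.
Continuing: ioooioooioioooio · ooioioooioioooioooioioooio gives term 8.

ioooioooioioooioooioioooioioooioooioioooio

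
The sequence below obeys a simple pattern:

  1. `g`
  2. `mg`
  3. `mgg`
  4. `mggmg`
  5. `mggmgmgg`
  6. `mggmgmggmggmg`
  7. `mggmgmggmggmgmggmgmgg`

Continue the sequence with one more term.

mggmgmggmggmgmggmgmggmggmgmggmggmg

Each term (from the third on) is the previous term followed by the one before it: term 3 = mg·g = mgg.
Continuing: mggmgmggmggmgmggmgmgg · mggmgmggmggmg gives term 8.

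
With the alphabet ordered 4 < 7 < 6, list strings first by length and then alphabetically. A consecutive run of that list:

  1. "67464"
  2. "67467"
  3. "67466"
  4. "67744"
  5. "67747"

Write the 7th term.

67774

Stepping forward 2 times from 67747: 67747 → 67746, then the target.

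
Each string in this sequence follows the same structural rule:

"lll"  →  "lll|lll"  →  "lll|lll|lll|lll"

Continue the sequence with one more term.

Each string is two copies of the previous one joined by '|'.
Doubling lll|lll|lll|lll with '|' between the halves:

lll|lll|lll|lll|lll|lll|lll|lll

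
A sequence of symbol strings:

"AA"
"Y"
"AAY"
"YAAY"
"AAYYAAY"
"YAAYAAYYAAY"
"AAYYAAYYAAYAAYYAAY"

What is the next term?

YAAYAAYYAAYAAYYAAYYAAYAAYYAAY

Each term (from the third on) is the two preceding terms concatenated in order: term 3 = AA·Y = AAY.
Continuing: YAAYAAYYAAY · AAYYAAYYAAYAAYYAAY gives term 8.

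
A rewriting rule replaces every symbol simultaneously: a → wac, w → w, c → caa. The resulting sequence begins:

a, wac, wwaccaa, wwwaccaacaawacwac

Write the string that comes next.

Rewriting the 17 symbols of wwwaccaacaawacwac one by one yields w w w wac caa caa wac wac caa wac wac w wac caa w wac caa; concatenated:

wwwwaccaacaawacwaccaawacwacwwaccaawwaccaa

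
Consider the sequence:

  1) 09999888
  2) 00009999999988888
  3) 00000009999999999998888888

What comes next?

The n-th term is 3n-2 0's then 4n 9's then 2n+1 8's (n = 1, 2, …).
At n = 4 the blocks have lengths 10, 16, 9.

00000000009999999999999999888888888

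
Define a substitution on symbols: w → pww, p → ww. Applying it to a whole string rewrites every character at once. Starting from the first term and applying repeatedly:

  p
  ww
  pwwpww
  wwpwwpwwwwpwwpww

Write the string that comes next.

pwwpwwwwpwwpwwwwpwwpwwpwwpwwwwpwwpwwwwpwwpww

φ(wwpwwpwwwwpwwpww) expands symbol-by-symbol to pww pww ww pww pww ww pww pww pww pww ww pww pww ww pww pww; joining the 16 pieces gives the next term.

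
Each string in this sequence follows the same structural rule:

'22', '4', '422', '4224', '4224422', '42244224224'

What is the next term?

422442242244224422

Each term (from the third on) is the previous term followed by the one before it: term 3 = 4·22 = 422.
The next term joins 42244224224 and 4224422.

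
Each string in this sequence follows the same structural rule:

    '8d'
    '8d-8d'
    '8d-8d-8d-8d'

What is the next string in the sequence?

s(k+1) = s(k)·-·s(k) — each term doubles the last with '-' between the halves.
One more doubling of 8d-8d-8d-8d gives the answer.

8d-8d-8d-8d-8d-8d-8d-8d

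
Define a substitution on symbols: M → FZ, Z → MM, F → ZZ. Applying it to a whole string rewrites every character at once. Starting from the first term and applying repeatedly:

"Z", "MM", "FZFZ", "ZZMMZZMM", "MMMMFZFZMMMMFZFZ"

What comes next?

Applying the rule to each of the 16 symbols of MMMMFZFZMMMMFZFZ gives the pieces FZ FZ FZ FZ ZZ MM ZZ MM FZ FZ FZ FZ ZZ MM ZZ MM, which concatenate to the answer.

FZFZFZFZZZMMZZMMFZFZFZFZZZMMZZMM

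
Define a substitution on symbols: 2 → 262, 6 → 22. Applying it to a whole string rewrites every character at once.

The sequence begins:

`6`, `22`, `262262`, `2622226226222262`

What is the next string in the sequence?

26222262262262262222622622226226226226222262

φ(2622226226222262) expands symbol-by-symbol to 262 22 262 262 262 262 22 262 262 22 262 262 262 262 22 262; joining the 16 pieces gives the next term.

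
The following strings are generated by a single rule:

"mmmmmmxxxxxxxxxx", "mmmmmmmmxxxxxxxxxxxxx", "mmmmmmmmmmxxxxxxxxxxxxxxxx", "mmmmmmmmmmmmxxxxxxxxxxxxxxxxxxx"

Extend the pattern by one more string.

mmmmmmmmmmmmmmxxxxxxxxxxxxxxxxxxxxxx

Each string has the form m^{2n} x^{3n+1}, where the shown terms are n = 3, 4, 5, 6.
For the next term, n = 7, so the run lengths are 14, 22.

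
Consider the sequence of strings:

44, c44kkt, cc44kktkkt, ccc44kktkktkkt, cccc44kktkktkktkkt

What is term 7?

cccccc44kktkktkktkktkktkkt

s(k+1) = c·s(k)·kkt, so each term gains c as a prefix and kkt as a suffix.
From cccc44kktkktkktkkt, 2 further steps: cccc44kktkktkktkkt → ccccc44kktkktkktkktkkt → (answer).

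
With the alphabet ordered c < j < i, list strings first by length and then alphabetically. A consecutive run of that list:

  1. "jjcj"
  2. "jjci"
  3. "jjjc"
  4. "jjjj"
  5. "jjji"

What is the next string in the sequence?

Find the rightmost character of jjji below i, bump it to the next letter, and reset everything to its right to c.

jjic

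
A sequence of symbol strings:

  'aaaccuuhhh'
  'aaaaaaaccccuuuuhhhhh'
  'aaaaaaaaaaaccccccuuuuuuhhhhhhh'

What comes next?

aaaaaaaaaaaaaaaccccccccuuuuuuuuhhhhhhhhh

Term n consists of 4n-1 a's, followed by 2n c's, followed by 2n u's, followed by 2n+1 h's (n = 1, 2, …).
For the next term, n = 4, so the run lengths are 15, 8, 8, 9.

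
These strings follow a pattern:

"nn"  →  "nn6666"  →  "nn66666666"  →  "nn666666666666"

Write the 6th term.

nn66666666666666666666

The strings grow by a fixed suffix 6666 each time.
From nn666666666666, 2 further steps: nn666666666666 → nn6666666666666666 → (answer).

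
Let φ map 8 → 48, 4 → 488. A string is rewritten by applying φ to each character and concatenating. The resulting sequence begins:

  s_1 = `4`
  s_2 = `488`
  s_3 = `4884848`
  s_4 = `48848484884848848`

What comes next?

Applying the rule to each of the 17 symbols of 48848484884848848 gives the pieces 488 48 48 488 48 488 48 488 48 48 488 48 488 48 48 488 48, which concatenate to the answer.

48848484884848848488484848848488484848848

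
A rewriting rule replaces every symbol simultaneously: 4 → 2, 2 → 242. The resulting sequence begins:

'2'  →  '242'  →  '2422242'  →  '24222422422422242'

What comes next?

Applying the rule to each of the 17 symbols of 24222422422422242 gives the pieces 242 2 242 242 242 2 242 242 2 242 242 2 242 242 242 2 242, which concatenate to the answer.

24222422422422242242224224222422422422242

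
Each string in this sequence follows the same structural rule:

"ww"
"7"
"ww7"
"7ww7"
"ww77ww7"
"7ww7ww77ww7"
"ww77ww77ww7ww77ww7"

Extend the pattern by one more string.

7ww7ww77ww7ww77ww77ww7ww77ww7

Each term (from the third on) is the two preceding terms concatenated in order: term 3 = ww·7 = ww7.
Continuing: 7ww7ww77ww7 · ww77ww77ww7ww77ww7 gives term 8.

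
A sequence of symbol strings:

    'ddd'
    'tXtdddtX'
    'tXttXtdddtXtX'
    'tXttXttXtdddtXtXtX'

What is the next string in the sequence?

tXttXttXttXtdddtXtXtXtX

s(k+1) = tXt·s(k)·tX, so each term gains tXt as a prefix and tX as a suffix.
One more step from tXttXttXtdddtXtXtX gives the answer.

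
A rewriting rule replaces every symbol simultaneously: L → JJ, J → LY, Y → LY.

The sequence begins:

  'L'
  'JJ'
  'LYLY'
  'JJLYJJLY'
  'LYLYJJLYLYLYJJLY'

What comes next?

Applying the rule to each of the 16 symbols of LYLYJJLYLYLYJJLY gives the pieces JJ LY JJ LY LY LY JJ LY JJ LY JJ LY LY LY JJ LY, which concatenate to the answer.

JJLYJJLYLYLYJJLYJJLYJJLYLYLYJJLY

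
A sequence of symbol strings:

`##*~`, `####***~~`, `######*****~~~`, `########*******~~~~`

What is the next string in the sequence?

The n-th term is 2n #'s then 2n-1 *'s then n ~'s (n = 1, 2, …).
Setting n = 5 gives 10, 9, 5 characters in each block.

##########*********~~~~~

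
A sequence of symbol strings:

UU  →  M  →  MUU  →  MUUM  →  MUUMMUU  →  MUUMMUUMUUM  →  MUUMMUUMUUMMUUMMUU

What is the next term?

MUUMMUUMUUMMUUMMUUMUUMMUUMUUM

From term 3 onward, concatenate the last term with the second-to-last: M·UU = MUU, MUU·M = MUUM, …
The next term joins MUUMMUUMUUMMUUMMUU and MUUMMUUMUUM.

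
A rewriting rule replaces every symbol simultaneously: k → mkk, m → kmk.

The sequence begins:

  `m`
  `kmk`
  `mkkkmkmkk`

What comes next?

Rewriting each symbol of mkkkmkmkk: m→kmk, k→mkk, k→mkk, k→mkk, m→kmk, k→mkk, m→kmk, k→mkk, k→mkk, which concatenates to kmk mkk mkk mkk kmk mkk kmk mkk mkk.

kmkmkkmkkmkkkmkmkkkmkmkkmkk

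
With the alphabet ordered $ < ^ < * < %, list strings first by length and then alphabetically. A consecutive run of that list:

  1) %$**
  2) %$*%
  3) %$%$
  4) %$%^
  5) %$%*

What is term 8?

Advancing 3 positions from %$%* through %$%* → %$%% → %^$$ reaches term 8.

%^$^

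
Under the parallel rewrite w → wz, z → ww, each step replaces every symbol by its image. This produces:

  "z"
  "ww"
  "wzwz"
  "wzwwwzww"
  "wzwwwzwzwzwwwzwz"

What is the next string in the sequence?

Rewriting the 16 symbols of wzwwwzwzwzwwwzwz one by one yields wz ww wz wz wz ww wz ww wz ww wz wz wz ww wz ww; concatenated:

wzwwwzwzwzwwwzwwwzwwwzwzwzwwwzww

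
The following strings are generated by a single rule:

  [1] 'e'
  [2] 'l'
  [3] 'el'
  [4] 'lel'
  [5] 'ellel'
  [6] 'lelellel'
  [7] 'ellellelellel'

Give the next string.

From term 3 onward, concatenate the second-to-last term with the last: e·l = el, l·el = lel, …
So term 8 is lelellel·ellellelellel.

lelellelellellelellel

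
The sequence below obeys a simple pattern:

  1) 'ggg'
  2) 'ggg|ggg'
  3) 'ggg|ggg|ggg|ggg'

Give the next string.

s(k+1) = s(k)·|·s(k) — each term doubles the last with '|' between the halves.
So the next term is two copies of ggg|ggg|ggg|ggg with '|' between the halves.

ggg|ggg|ggg|ggg|ggg|ggg|ggg|ggg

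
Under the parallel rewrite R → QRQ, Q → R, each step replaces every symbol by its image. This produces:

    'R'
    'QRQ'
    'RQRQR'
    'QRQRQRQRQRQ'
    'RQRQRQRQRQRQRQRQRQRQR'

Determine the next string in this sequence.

Replace each of the 21 characters of RQRQRQRQRQRQRQRQRQRQR in place — QRQ R QRQ R QRQ R QRQ R QRQ R QRQ R QRQ R QRQ R QRQ R QRQ R QRQ — and concatenate.

QRQRQRQRQRQRQRQRQRQRQRQRQRQRQRQRQRQRQRQRQRQ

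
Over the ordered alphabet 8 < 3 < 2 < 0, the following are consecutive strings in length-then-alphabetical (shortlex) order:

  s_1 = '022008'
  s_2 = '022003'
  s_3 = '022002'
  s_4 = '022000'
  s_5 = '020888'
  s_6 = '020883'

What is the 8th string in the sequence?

Continuing the enumeration 2 steps past 020883: 020883 → 020882 → (answer).

020880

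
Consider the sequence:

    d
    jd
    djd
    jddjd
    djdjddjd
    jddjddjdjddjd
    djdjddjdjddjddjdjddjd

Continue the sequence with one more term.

jddjddjdjddjddjdjddjdjddjddjdjddjd

From term 3 onward, concatenate the second-to-last term with the last: d·jd = djd, jd·djd = jddjd, …
Continuing: jddjddjdjddjd · djdjddjdjddjddjdjddjd gives term 8.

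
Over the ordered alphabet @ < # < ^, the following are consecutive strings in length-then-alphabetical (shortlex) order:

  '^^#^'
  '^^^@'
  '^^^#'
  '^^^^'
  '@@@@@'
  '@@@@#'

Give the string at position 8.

Continuing the enumeration 2 steps past @@@@#: @@@@# → @@@@^ → (answer).

@@@#@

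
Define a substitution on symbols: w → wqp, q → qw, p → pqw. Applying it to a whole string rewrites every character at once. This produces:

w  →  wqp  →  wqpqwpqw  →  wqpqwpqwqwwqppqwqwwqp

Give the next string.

wqpqwpqwqwwqppqwqwwqpqwwqpwqpqwpqwpqwqwwqpqwwqpwqpqwpqw

φ(wqpqwpqwqwwqppqwqwwqp) expands symbol-by-symbol to wqp qw pqw qw wqp pqw qw wqp qw wqp wqp qw pqw pqw qw wqp qw wqp wqp qw pqw; joining the 21 pieces gives the next term.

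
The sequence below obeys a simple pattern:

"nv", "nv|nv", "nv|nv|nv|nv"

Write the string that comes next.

nv|nv|nv|nv|nv|nv|nv|nv

s(k+1) = s(k)·|·s(k) — each term doubles the last with '|' between the halves.
One more doubling of nv|nv|nv|nv gives the answer.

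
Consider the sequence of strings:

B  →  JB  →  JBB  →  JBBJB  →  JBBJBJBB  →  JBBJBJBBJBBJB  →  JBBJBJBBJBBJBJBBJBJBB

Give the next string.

JBBJBJBBJBBJBJBBJBJBBJBBJBJBBJBBJB

Each term (from the third on) is the previous term followed by the one before it: term 3 = JB·B = JBB.
So term 8 is JBBJBJBBJBBJBJBBJBJBB·JBBJBJBBJBBJB.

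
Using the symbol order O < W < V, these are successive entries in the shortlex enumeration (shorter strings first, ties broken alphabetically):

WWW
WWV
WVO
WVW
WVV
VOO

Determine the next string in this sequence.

VOW

The successor of VOO increments the rightmost position that isn't already V and resets every position after it to O.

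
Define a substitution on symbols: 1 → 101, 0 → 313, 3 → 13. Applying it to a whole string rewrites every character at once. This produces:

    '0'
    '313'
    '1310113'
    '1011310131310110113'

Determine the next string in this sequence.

Applying the rule to each of the 19 symbols of 1011310131310110113 gives the pieces 101 313 101 101 13 101 313 101 13 101 13 101 313 101 101 313 101 101 13, which concatenate to the answer.

10131310110113101313101131011310131310110131310110113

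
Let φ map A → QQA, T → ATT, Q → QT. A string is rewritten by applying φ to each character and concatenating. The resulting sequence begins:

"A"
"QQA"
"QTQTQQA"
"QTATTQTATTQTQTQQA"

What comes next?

QTATTQQAATTATTQTATTQQAATTATTQTATTQTATTQTQTQQA

Applying the rule to each of the 17 symbols of QTATTQTATTQTQTQQA gives the pieces QT ATT QQA ATT ATT QT ATT QQA ATT ATT QT ATT QT ATT QT QT QQA, which concatenate to the answer.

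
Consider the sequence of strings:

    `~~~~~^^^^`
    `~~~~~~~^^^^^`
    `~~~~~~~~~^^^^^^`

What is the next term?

~~~~~~~~~~~^^^^^^^

The n-th term is 2n-1 ~'s then n+1 ^'s, where the shown terms are n = 3, 4, 5.
For the next term, n = 6, so the run lengths are 11, 7.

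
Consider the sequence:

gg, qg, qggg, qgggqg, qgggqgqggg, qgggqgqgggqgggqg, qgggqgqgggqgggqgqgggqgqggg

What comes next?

qgggqgqgggqgggqgqgggqgqgggqgggqgqgggqgggqg

This is a Fibonacci-style word recurrence s(k) = s(k−1)·s(k−2): e.g. qg·gg = qggg.
Continuing: qgggqgqgggqgggqgqgggqgqggg · qgggqgqgggqgggqg gives term 8.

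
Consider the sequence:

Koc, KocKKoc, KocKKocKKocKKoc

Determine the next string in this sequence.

Each string is two copies of the previous one joined by 'K'.
Doubling KocKKocKKocKKoc with 'K' between the halves:

KocKKocKKocKKocKKocKKocKKocKKoc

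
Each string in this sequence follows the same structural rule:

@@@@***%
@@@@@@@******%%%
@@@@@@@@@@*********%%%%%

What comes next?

Term n consists of 3n+1 @'s, followed by 3n *'s, followed by 2n-1 %'s (n = 1, 2, …).
For the next term, n = 4, so the run lengths are 13, 12, 7.

@@@@@@@@@@@@@************%%%%%%%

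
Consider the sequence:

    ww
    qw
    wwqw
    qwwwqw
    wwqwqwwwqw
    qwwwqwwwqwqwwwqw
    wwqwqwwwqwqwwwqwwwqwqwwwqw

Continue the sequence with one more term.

This is a Fibonacci-style word recurrence s(k) = s(k−2)·s(k−1): e.g. ww·qw = wwqw.
So term 8 is qwwwqwwwqwqwwwqw·wwqwqwwwqwqwwwqwwwqwqwwwqw.

qwwwqwwwqwqwwwqwwwqwqwwwqwqwwwqwwwqwqwwwqw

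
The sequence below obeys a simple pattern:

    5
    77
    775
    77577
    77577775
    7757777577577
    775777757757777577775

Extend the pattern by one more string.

Each term (from the third on) is the previous term followed by the one before it: term 3 = 77·5 = 775.
Continuing: 775777757757777577775 · 7757777577577 gives term 8.

7757777577577775777757757777577577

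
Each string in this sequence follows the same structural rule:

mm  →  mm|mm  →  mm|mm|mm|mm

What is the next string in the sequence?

Every step duplicates the string with '|' between the halves.
Doubling mm|mm|mm|mm with '|' between the halves:

mm|mm|mm|mm|mm|mm|mm|mm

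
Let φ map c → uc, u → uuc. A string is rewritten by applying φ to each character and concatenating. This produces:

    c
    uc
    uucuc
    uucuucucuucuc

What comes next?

Applying the rule to each of the 13 symbols of uucuucucuucuc gives the pieces uuc uuc uc uuc uuc uc uuc uc uuc uuc uc uuc uc, which concatenate to the answer.

uucuucucuucuucucuucucuucuucucuucuc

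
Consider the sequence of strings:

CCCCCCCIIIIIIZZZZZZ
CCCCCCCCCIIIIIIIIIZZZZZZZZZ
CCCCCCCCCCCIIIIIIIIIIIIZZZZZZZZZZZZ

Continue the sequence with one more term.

Reading off run lengths: C runs 7, 9, 11; I runs 6, 9, 12; Z runs 6, 9, 12 — each is linear in n, where the shown terms are n = 2, 3, 4.
Setting n = 5 gives 13, 15, 15 characters in each block.

CCCCCCCCCCCCCIIIIIIIIIIIIIIIZZZZZZZZZZZZZZZ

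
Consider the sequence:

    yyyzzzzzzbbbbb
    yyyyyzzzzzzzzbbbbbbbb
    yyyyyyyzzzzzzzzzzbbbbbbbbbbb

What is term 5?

yyyyyyyyyyyzzzzzzzzzzzzzzbbbbbbbbbbbbbbbbb

Each string has the form y^{2n-1} z^{2n+2} b^{3n-1}, where the shown terms are n = 2, 3, 4.
Setting n = 6 gives 11, 14, 17 characters in each block.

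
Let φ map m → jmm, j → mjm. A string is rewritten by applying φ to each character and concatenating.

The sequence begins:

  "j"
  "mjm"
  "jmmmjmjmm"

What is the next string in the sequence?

mjmjmmjmmjmmmjmjmmmjmjmmjmm

Apply φ to jmmmjmjmm symbol by symbol: j→mjm, m→jmm, m→jmm, m→jmm, j→mjm, m→jmm, j→mjm, m→jmm, m→jmm; joined: mjm jmm jmm jmm mjm jmm mjm jmm jmm.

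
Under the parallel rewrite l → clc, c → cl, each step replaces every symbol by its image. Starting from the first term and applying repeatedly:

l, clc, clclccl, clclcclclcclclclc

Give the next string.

clclcclclcclclclcclclcclclclcclclcclclccl

Replace each of the 17 characters of clclcclclcclclclc in place — cl clc cl clc cl cl clc cl clc cl cl clc cl clc cl clc cl — and concatenate.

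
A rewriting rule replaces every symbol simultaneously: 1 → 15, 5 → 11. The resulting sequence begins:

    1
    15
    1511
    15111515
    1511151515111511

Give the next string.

15111515151115111511151515111515

Applying the rule to each of the 16 symbols of 1511151515111511 gives the pieces 15 11 15 15 15 11 15 11 15 11 15 15 15 11 15 15, which concatenate to the answer.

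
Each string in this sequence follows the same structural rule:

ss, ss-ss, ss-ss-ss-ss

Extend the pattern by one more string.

Every step duplicates the string with '-' between the halves.
One more doubling of ss-ss-ss-ss gives the answer.

ss-ss-ss-ss-ss-ss-ss-ss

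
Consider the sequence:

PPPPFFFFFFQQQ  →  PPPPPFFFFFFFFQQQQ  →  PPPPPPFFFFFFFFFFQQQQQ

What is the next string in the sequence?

The n-th term is n+1 P's then 2n F's then n Q's, where the shown terms are n = 3, 4, 5.
Setting n = 6 gives 7, 12, 6 characters in each block.

PPPPPPPFFFFFFFFFFFFQQQQQQ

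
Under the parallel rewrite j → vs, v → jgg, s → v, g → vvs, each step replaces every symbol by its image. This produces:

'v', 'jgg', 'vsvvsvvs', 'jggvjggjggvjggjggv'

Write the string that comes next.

vsvvsvvsjggvsvvsvvsvsvvsvvsjggvsvvsvvsvsvvsvvsjgg

φ(jggvjggjggvjggjggv) expands symbol-by-symbol to vs vvs vvs jgg vs vvs vvs vs vvs vvs jgg vs vvs vvs vs vvs vvs jgg; joining the 18 pieces gives the next term.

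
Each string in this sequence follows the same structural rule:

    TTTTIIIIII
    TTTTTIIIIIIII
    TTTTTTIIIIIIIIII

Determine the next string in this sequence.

The n-th term is n+1 T's then 2n I's, where the shown terms are n = 3, 4, 5.
Setting n = 6 gives 7, 12 characters in each block.

TTTTTTTIIIIIIIIIIII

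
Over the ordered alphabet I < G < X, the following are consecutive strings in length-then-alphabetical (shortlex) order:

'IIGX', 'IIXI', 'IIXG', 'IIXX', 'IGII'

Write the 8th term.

Continuing the enumeration 3 steps past IGII: IGII → IGIG → IGIX → (answer).

IGGI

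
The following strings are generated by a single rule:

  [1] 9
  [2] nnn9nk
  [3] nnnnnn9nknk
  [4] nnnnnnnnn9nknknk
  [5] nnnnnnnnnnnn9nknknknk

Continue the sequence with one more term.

nnnnnnnnnnnnnnn9nknknknknk

s(k+1) = nnn·s(k)·nk, so each term gains nnn as a prefix and nk as a suffix.
One more step from nnnnnnnnnnnn9nknknknk gives the answer.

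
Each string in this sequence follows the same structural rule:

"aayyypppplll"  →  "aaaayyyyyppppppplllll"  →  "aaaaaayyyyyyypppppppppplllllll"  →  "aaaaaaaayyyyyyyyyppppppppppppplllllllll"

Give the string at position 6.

The n-th term is 2n a's then 2n+1 y's then 3n+1 p's then 2n+1 l's (n = 1, 2, …).
At n = 6 the blocks have lengths 12, 13, 19, 13.

aaaaaaaaaaaayyyyyyyyyyyyyppppppppppppppppppplllllllllllll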